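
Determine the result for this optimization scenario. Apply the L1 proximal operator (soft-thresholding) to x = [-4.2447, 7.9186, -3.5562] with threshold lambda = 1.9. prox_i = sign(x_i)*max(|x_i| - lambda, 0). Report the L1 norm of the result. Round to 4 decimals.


Soft-thresholding with lambda = 1.9:
prox(-4.2447) = sign(-4.2447)*max(|-4.2447| - 1.9, 0) = -2.3447
prox(7.9186) = sign(7.9186)*max(|7.9186| - 1.9, 0) = 6.0186
prox(-3.5562) = sign(-3.5562)*max(|-3.5562| - 1.9, 0) = -1.6562
prox(x) = [-2.3447, 6.0186, -1.6562]
||prox(x)||_1 = 2.3447 + 6.0186 + 1.6562 = 10.0195


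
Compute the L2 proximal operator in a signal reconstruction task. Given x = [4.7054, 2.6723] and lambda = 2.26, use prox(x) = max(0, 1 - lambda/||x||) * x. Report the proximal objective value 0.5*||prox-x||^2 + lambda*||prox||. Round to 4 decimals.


Step 1: Compute ||x||.
||x|| = 5.4113
Step 2: Compute scaling factor.
scale = max(0, 1 - 2.26/5.4113) = 0.5824
Step 3: prox(x) = [2.7402, 1.5562]
||prox(x)|| = 3.1513
Step 4: Proximal objective.
0.5*||prox-x||^2 = 2.5538
lambda*||prox|| = 7.1219
Total = 9.6757


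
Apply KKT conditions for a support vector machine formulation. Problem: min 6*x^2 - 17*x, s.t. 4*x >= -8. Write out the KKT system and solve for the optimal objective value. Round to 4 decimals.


Step 1: Try lambda = 0 (constraint inactive).
Stationarity: 2*6*x - 17 = 0
x* = 17/(2*6) = 17/12 = 1.4167 (rounded; the exact value 17/12 is used below)
Check constraint: 4*1.4167 = 5.6668 >= -8 -- satisfied.
Step 2: Compute optimal value.
f(x*) = 6*(17/12)^2 - 17*(17/12) = -12.0417


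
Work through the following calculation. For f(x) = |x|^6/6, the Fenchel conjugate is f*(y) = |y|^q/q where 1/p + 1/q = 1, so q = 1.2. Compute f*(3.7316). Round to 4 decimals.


The conjugate exponent q satisfies 1/p + 1/q = 1.
p = 6, so q = 6/(6 - 1) = 1.2
|y|^q = 3.7316^1.2 = 4.8559
f*(3.7316) = 4.8559 / 1.2 = 4.0466


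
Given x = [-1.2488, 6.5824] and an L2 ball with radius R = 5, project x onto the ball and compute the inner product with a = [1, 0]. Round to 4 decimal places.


Step 1: Compute ||x|| (intermediates to 6 decimals).
||x|| = sqrt((-1.2488)^2 + 6.5824^2) = 6.699813
Step 2: Project.
Since ||x|| > R, scale = R/||x|| = 5/6.699813 = 0.746289, proj(x) = scale * x
proj(x) = [-0.931966, 4.912373]
Step 3: Dot product.
a^T * proj(x) = 1*(-0.931966) + 0*4.912373 = -0.932


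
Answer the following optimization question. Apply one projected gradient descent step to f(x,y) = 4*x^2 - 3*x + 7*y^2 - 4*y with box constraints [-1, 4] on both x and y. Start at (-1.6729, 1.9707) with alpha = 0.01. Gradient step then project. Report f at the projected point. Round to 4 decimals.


Step 1: Compute gradient at (-1.6729, 1.9707).
grad_x = 2*4*-1.6729 - 3 = -16.3832
grad_y = 2*7*1.9707 - 4 = 23.5898
Step 2: Gradient step.
x_raw = -1.6729 - 0.01*-16.3832 = -1.5091
y_raw = 1.9707 - 0.01*23.5898 = 1.7348
Step 3: Project onto [-1, 4].
x_proj = clip(-1.5091) = -1.0
y_proj = clip(1.7348) = 1.7348
Step 4: Evaluate f.
f(-1.0, 1.7348) = 21.1276


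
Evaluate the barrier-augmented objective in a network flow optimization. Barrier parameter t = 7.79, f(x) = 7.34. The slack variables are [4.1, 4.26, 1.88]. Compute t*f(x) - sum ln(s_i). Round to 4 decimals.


Step 1: Compute log-barrier.
ln values: [1.411, 1.4493, 0.6313]
phi = -(1.411 + 1.4493 + 0.6313) = -3.4915
Step 2: Compute augmented objective.
t*f(x) = 7.79*7.34 = 57.1786
Total = 57.1786 - 3.4915 = 53.6871


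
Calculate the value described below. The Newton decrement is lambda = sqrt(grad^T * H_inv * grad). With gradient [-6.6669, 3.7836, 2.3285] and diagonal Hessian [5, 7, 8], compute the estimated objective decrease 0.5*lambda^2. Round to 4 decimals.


Step 1: H is diagonal, so H^(-1) * g = [-1.3334, 0.5405, 0.2911].
Step 2: g^T H^(-1) g = sum_i g_i^2 / H_ii
  = (-6.6669)^2/5 + (3.7836)^2/7 + (2.3285)^2/8
  = 8.8895 + 2.0451 + 0.6777 = 11.6123
Step 3: Objective decrease = 0.5 * g^T H^(-1) g = 5.8062


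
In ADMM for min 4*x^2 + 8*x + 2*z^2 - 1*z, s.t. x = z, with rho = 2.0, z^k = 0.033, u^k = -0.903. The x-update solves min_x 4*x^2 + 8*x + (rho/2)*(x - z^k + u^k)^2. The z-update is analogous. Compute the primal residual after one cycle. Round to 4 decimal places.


ADMM iteration with rho = 2.0, z^k = 0.033, u^k = -0.903
Step 1: x-update.
Minimize 4*x^2 + 8*x + (2.0/2)*(x - 0.033 - 0.903)^2
FOC: (2*4 + 2.0)*x = -8 + 2.0*(0.033 + 0.903)
x^{k+1} = -0.6128
Step 2: z-update.
Minimize 2*z^2 - 1*z + (2.0/2)*(-0.6128 - z - 0.903)^2
FOC: (2*2 + 2.0)*z = 1 + 2.0*(-0.6128 - 0.903)
z^{k+1} = -0.3386
Step 3: u-update.
u^{k+1} = -0.903 - 0.6128 + 0.3386 = -1.1772
Step 4: Primal residual = |-0.6128 + 0.3386| = 0.2742


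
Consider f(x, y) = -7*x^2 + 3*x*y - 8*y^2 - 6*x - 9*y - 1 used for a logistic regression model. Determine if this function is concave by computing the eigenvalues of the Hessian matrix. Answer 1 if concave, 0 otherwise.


The Hessian of f(x,y) = -7*x^2 + 3*x*y - 8*y^2 - 6*x - 9*y - 1 is:
H = [[-14, 3], [3, -16]]
Trace = -14 - 16 = -30
Determinant = -14*-16 - (3)^2 = 215
Discriminant = (-30)^2 - 4*215 = 40.0
Eigenvalues: lambda_1 = -18.1623, lambda_2 = -11.8377
The function is concave.

1


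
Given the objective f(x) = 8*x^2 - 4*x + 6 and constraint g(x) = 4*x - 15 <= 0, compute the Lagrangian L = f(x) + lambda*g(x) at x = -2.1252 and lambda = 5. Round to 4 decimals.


Step 1: Evaluate f(x).
f(-2.1252) = 8*(-2.1252)^2 - 4*(-2.1252) + 6 = 50.6326
Step 2: Evaluate g(x).
g(-2.1252) = 4*-2.1252 - 15 = -23.5008
Step 3: Compute Lagrangian.
L = 50.6326 + 5*-23.5008 = -66.8714


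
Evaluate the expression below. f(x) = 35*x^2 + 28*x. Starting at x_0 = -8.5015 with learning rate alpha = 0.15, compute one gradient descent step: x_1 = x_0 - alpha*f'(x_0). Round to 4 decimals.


We compute the gradient at x_0 and apply the update.
f'(x) = 70*x + 28
f'(-8.5015) = 70*-8.5015 + 28 = -567.105
x_1 = -8.5015 - 0.15*-567.105 = 76.5643


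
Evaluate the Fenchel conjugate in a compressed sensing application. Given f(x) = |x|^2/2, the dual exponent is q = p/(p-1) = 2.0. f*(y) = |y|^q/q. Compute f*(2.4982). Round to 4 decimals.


The conjugate exponent q satisfies 1/p + 1/q = 1.
p = 2, so q = 2/(2 - 1) = 2.0
|y|^q = 2.4982^2.0 = 6.241
f*(2.4982) = 6.241 / 2.0 = 3.1205


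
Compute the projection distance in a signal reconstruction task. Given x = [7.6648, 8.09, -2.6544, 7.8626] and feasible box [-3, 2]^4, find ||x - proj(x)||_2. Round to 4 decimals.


Project each component onto [-3, 2].
clip(7.6648) = 2.0, clip(8.09) = 2.0, clip(-2.6544) = -2.6544, clip(7.8626) = 2.0
Projection = [2.0, 2.0, -2.6544, 2.0]
Squared diffs: [32.09, 37.0881, 0.0, 34.3701]
Distance = sqrt(103.5482) = 10.1759


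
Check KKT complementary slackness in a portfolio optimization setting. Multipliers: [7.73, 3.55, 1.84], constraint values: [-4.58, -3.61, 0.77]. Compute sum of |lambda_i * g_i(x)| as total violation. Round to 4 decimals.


KKT complementary slackness check:
lambda_1 * g_1 = 7.73 * -4.58 = -35.4034
lambda_2 * g_2 = 3.55 * -3.61 = -12.8155
lambda_3 * g_3 = 1.84 * 0.77 = 1.4168
Total violation = 35.4034 + 12.8155 + 1.4168 = 49.6357


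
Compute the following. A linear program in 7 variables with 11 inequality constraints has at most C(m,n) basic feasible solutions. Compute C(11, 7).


Each vertex corresponds to some choice of n active constraints out of m, so the number of vertices is at most C(m, n) = m! / (n!(m-n)!).
m = 11, n = 7
Numerator: 11 * 10 * 9 * 8 * 7 * 6 * 5
Denominator: 7! = 5040
C(11, 7) = 330


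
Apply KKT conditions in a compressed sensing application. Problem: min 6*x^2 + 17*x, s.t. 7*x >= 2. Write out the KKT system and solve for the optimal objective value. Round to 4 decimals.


Step 1: Try lambda = 0 (constraint inactive).
x_unc = -17/(2*6) = -1.4167
Check: 7*-1.4167 = -9.9169 < 2 -- violated!
Step 2: Constraint must be active: 7*x = 2
x* = 2/7 = 0.2857 (rounded; the exact value 2/7 is used below)
lambda = (2*6*(2/7) + 17)/7 = 2.9184
Step 3: Compute optimal value.
f(x*) = 6*(2/7)^2 + 17*(2/7) = 5.3469


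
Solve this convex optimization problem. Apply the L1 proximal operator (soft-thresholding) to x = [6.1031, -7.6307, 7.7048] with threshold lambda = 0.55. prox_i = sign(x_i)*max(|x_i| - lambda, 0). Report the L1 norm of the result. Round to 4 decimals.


Soft-thresholding with lambda = 0.55:
prox(6.1031) = sign(6.1031)*max(|6.1031| - 0.55, 0) = 5.5531
prox(-7.6307) = sign(-7.6307)*max(|-7.6307| - 0.55, 0) = -7.0807
prox(7.7048) = sign(7.7048)*max(|7.7048| - 0.55, 0) = 7.1548
prox(x) = [5.5531, -7.0807, 7.1548]
||prox(x)||_1 = 5.5531 + 7.0807 + 7.1548 = 19.7886


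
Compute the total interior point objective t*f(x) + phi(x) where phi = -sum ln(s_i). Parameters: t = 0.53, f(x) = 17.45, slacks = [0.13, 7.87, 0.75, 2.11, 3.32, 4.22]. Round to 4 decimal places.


Step 1: Compute log-barrier.
ln values: [-2.0402, 2.0631, -0.2877, 0.7467, 1.2, 1.4398]
phi = -(-2.0402 + 2.0631 - 0.2877 + 0.7467 + 1.2 + 1.4398) = -3.1216
Step 2: Compute augmented objective.
t*f(x) = 0.53*17.45 = 9.2485
Total = 9.2485 - 3.1216 = 6.1269


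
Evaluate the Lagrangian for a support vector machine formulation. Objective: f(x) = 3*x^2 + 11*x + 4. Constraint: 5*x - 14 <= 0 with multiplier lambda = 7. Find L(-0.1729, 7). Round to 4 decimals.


Step 1: Evaluate f(x).
f(-0.1729) = 3*(-0.1729)^2 + 11*(-0.1729) + 4 = 2.1878
Step 2: Evaluate g(x).
g(-0.1729) = 5*-0.1729 - 14 = -14.8645
Step 3: Compute Lagrangian.
L = 2.1878 + 7*-14.8645 = -101.8637


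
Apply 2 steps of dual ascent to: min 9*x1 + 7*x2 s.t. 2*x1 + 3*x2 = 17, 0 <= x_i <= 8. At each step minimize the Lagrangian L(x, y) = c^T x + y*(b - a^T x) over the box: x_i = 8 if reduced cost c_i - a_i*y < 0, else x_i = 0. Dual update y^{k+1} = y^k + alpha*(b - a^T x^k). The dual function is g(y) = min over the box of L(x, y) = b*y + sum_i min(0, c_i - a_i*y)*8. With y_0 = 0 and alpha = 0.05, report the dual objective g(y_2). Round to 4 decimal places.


Dual ascent for LP: min 9*x1 + 7*x2, 2*x1 + 3*x2 = 17, 0 <= x_i <= 8
Step 1: y^k = 0.0, reduced costs: (9.0, 7.0)
  x^k = (0.0, 0.0), subgradient = b - a^T x = 17.0
  y^{k+1} = 0.0 + 0.05*17.0 = 0.85
Step 2: y^k = 0.85, reduced costs: (7.3, 4.45)
  x^k = (0.0, 0.0), subgradient = b - a^T x = 17.0
  y^{k+1} = 0.85 + 0.05*17.0 = 1.7
Dual objective at y_2 = 1.7: reduced costs (5.6, 1.9), box minimizer x = (0.0, 0.0)
g(y_2) = b*y + (c1 - a1*y)*x1 + (c2 - a2*y)*x2 = 17*1.7 + 5.6*0.0 + 1.9*0.0 = 28.9 + 0.0 + 0.0 = 28.9


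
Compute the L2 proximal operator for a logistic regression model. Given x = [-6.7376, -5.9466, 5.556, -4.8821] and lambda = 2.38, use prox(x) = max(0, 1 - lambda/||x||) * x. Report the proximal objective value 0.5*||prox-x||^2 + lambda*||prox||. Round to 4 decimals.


Step 1: Compute ||x||.
||x|| = 11.6388
Step 2: Compute scaling factor.
scale = max(0, 1 - 2.38/11.6388) = 0.7955
Step 3: prox(x) = [-5.3598, -4.7306, 4.4199, -3.8838]
||prox(x)|| = 9.2588
Step 4: Proximal objective.
0.5*||prox-x||^2 = 2.8322
lambda*||prox|| = 22.0359
Total = 24.8681


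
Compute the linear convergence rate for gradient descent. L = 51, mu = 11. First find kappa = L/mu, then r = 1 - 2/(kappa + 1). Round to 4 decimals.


Step 1: Compute the condition number.
kappa = L/mu = 51/11 = 4.6364
Step 2: Compute the convergence rate.
r = 1 - 2/(kappa + 1) = 1 - 2*mu/(L + mu) = (L - mu)/(L + mu) = 40/62 = 0.6452


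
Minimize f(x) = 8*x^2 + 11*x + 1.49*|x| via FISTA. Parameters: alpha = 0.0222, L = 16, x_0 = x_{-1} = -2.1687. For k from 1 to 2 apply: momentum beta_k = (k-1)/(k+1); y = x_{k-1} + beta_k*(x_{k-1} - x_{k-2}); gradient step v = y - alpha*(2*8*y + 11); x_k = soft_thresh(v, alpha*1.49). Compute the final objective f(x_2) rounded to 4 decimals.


FISTA on f(x) = 8*x^2 + 11*x + 1.49*|x|
L = 16, alpha = 0.0222
Iteration 1: beta = 0.0, y = -2.1687 + 0.0*(-2.1687 + 2.1687) = -2.1687
  grad(y) = -23.6992, v = y - alpha*grad = -1.6426
  prox(v) = soft_thresh(-1.6426, 0.0331) = -1.6095
Iteration 2: beta = 0.3333, y = -1.6095 + 0.3333*(-1.6095 + 2.1687) = -1.4231
  grad(y) = -11.7696, v = y - alpha*grad = -1.1618
  prox(v) = soft_thresh(-1.1618, 0.0331) = -1.1287
f(x_2) = 8*(-1.1287)^2 + 11*(-1.1287) + 1.49*|-1.1287| = -0.5419


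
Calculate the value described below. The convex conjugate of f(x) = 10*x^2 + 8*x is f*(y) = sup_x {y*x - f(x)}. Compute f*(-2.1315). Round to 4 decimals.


f*(y) = sup_x {y*x - a*x^2 - b*x} = sup_x {(y-b)*x - a*x^2}
FOC: (y - b) - 2a*x = 0 => x* = (y - b)/(2a)
x* = (-2.1315 - 8)/(2*10) = -0.5066
f*(-2.1315) = (y-b)^2/(4a) = (-2.1315 - 8)^2/(4*10)
= 102.6473/40 = 2.5662


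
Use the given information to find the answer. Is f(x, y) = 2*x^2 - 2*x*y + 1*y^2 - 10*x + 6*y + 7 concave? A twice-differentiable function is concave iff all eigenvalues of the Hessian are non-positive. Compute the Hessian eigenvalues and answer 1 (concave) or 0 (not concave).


The Hessian of f(x,y) = 2*x^2 - 2*x*y + 1*y^2 - 10*x + 6*y + 7 is:
H = [[4, -2], [-2, 2]]
Trace = 4 + 2 = 6
Determinant = 4*2 - (-2)^2 = 4
Discriminant = (6)^2 - 4*4 = 20.0
Eigenvalues: lambda_1 = 0.7639, lambda_2 = 5.2361
The function is not concave.

0


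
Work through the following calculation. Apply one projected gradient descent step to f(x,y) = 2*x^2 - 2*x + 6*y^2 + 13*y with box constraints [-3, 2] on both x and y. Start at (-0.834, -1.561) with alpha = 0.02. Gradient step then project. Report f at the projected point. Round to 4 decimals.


Step 1: Compute gradient at (-0.834, -1.561).
grad_x = 2*2*-0.834 - 2 = -5.336
grad_y = 2*6*-1.561 + 13 = -5.732
Step 2: Gradient step.
x_raw = -0.834 - 0.02*-5.336 = -0.7273
y_raw = -1.561 - 0.02*-5.732 = -1.4464
Step 3: Project onto [-3, 2].
x_proj = clip(-0.7273) = -0.7273
y_proj = clip(-1.4464) = -1.4464
Step 4: Evaluate f.
f(-0.7273, -1.4464) = -3.7385


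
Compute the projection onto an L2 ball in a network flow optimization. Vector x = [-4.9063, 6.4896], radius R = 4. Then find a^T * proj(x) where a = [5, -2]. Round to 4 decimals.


Step 1: Compute ||x|| (intermediates to 6 decimals).
||x|| = sqrt((-4.9063)^2 + 6.4896^2) = 8.13552
Step 2: Project.
Since ||x|| > R, scale = R/||x|| = 4/8.13552 = 0.491671, proj(x) = scale * x
proj(x) = [-2.412285, 3.190748]
Step 3: Dot product.
a^T * proj(x) = 5*(-2.412285) - 2*3.190748 = -18.4429


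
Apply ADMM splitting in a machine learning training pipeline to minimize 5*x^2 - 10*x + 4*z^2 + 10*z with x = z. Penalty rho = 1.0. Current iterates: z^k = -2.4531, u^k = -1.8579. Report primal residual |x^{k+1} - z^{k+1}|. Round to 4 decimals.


ADMM iteration with rho = 1.0, z^k = -2.4531, u^k = -1.8579
Step 1: x-update.
Minimize 5*x^2 - 10*x + (1.0/2)*(x + 2.4531 - 1.8579)^2
FOC: (2*5 + 1.0)*x = 10 + 1.0*(-2.4531 + 1.8579)
x^{k+1} = 0.855
Step 2: z-update.
Minimize 4*z^2 + 10*z + (1.0/2)*(0.855 - z - 1.8579)^2
FOC: (2*4 + 1.0)*z = -10 + 1.0*(0.855 - 1.8579)
z^{k+1} = -1.2225
Step 3: u-update.
u^{k+1} = -1.8579 + 0.855 + 1.2225 = 0.2196
Step 4: Primal residual = |0.855 + 1.2225| = 2.0775


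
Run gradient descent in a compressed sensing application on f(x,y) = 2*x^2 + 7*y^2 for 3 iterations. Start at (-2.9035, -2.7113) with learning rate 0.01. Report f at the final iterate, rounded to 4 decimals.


Gradient descent on f(x,y) = 2*x^2 + 7*y^2.
Starting point: (-2.9035, -2.7113), alpha = 0.01
Step 1: grad_x = 2*2*-2.9035 = -11.614, grad_y = 2*7*-2.7113 = -37.9582
  x_1 = -2.9035 - 0.01*-11.614 = -2.7874
  y_1 = -2.7113 - 0.01*-37.9582 = -2.3317
Step 2: grad_x = 2*2*-2.7874 = -11.1494, grad_y = 2*7*-2.3317 = -32.6441
  x_2 = -2.7874 - 0.01*-11.1494 = -2.6759
  y_2 = -2.3317 - 0.01*-32.6441 = -2.0053
Step 3: grad_x = 2*2*-2.6759 = -10.7035, grad_y = 2*7*-2.0053 = -28.0739
  x_3 = -2.6759 - 0.01*-10.7035 = -2.5688
  y_3 = -2.0053 - 0.01*-28.0739 = -1.7245
f(-2.5688, -1.7245) = 2*(-2.5688)^2 + 7*(-1.7245)^2 = 34.016


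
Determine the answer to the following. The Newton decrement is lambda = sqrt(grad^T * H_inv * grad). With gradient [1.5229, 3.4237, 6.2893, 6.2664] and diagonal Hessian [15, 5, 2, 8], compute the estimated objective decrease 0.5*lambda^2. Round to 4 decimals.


Step 1: H is diagonal, so H^(-1) * g = [0.1015, 0.6847, 3.1447, 0.7833].
Step 2: g^T H^(-1) g = sum_i g_i^2 / H_ii
  = (1.5229)^2/15 + (3.4237)^2/5 + (6.2893)^2/2 + (6.2664)^2/8
  = 0.1546 + 2.3443 + 19.7776 + 4.9085 = 27.1851
Step 3: Objective decrease = 0.5 * g^T H^(-1) g = 13.5925


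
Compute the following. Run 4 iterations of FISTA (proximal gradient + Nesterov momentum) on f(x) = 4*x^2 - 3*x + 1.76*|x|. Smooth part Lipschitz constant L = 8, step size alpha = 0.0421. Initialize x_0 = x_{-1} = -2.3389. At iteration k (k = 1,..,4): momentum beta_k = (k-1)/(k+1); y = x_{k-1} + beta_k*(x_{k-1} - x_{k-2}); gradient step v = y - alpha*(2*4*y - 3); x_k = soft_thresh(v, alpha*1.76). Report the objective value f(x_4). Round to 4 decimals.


FISTA on f(x) = 4*x^2 - 3*x + 1.76*|x|
L = 8, alpha = 0.0421
Iteration 1: beta = 0.0, y = -2.3389 + 0.0*(-2.3389 + 2.3389) = -2.3389
  grad(y) = -21.7112, v = y - alpha*grad = -1.4249
  prox(v) = soft_thresh(-1.4249, 0.0741) = -1.3508
Iteration 2: beta = 0.3333, y = -1.3508 + 0.3333*(-1.3508 + 2.3389) = -1.0214
  grad(y) = -11.1711, v = y - alpha*grad = -0.5511
  prox(v) = soft_thresh(-0.5511, 0.0741) = -0.477
Iteration 3: beta = 0.5, y = -0.477 + 0.5*(-0.477 + 1.3508) = -0.0401
  grad(y) = -3.3208, v = y - alpha*grad = 0.0997
  prox(v) = soft_thresh(0.0997, 0.0741) = 0.0256
Iteration 4: beta = 0.6, y = 0.0256 + 0.6*(0.0256 + 0.477) = 0.3272
  grad(y) = -0.3826, v = y - alpha*grad = 0.3433
  prox(v) = soft_thresh(0.3433, 0.0741) = 0.2692
f(x_4) = 4*0.2692^2 - 3*0.2692 + 1.76*|0.2692| = -0.0439


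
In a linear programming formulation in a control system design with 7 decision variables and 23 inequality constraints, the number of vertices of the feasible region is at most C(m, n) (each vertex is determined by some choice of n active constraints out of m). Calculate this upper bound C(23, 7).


Each vertex corresponds to some choice of n active constraints out of m, so the number of vertices is at most C(m, n) = m! / (n!(m-n)!).
m = 23, n = 7
Numerator: 23 * 22 * 21 * 20 * 19 * 18 * 17
Denominator: 7! = 5040
C(23, 7) = 245157


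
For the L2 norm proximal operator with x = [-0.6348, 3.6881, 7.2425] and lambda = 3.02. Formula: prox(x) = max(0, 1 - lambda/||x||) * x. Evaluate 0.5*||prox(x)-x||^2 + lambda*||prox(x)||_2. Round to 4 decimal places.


Step 1: Compute ||x||.
||x|| = 8.1522
Step 2: Compute scaling factor.
scale = max(0, 1 - 3.02/8.1522) = 0.6295
Step 3: prox(x) = [-0.3996, 2.3218, 4.5595]
||prox(x)|| = 5.1322
Step 4: Proximal objective.
0.5*||prox-x||^2 = 4.5602
lambda*||prox|| = 15.4992
Total = 20.0595


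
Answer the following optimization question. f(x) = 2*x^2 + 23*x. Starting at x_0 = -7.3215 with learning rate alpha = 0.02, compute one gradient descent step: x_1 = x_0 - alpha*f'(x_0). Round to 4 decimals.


We compute the gradient at x_0 and apply the update.
f'(x) = 4*x + 23
f'(-7.3215) = 4*-7.3215 + 23 = -6.286
x_1 = -7.3215 - 0.02*-6.286 = -7.1958


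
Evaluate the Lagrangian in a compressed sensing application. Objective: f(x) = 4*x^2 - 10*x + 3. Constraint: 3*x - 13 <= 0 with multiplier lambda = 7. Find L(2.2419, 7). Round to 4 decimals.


Step 1: Evaluate f(x).
f(2.2419) = 4*2.2419^2 - 10*2.2419 + 3 = 0.6855
Step 2: Evaluate g(x).
g(2.2419) = 3*2.2419 - 13 = -6.2743
Step 3: Compute Lagrangian.
L = 0.6855 + 7*-6.2743 = -43.2346


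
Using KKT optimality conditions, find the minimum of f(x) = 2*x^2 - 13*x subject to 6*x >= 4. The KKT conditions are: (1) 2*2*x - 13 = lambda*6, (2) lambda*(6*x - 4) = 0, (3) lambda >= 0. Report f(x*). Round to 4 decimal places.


Step 1: Try lambda = 0 (constraint inactive).
Stationarity: 2*2*x - 13 = 0
x* = 13/(2*2) = 3.25
Check constraint: 6*3.25 = 19.5 >= 4 -- satisfied.
Step 2: Compute optimal value.
f(x*) = 2*3.25^2 - 13*3.25 = -21.125


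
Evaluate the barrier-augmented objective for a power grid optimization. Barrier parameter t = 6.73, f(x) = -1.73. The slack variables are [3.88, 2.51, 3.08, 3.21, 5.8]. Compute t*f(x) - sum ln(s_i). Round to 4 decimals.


Step 1: Compute log-barrier.
ln values: [1.3558, 0.9203, 1.1249, 1.1663, 1.7579]
phi = -(1.3558 + 0.9203 + 1.1249 + 1.1663 + 1.7579) = -6.3252
Step 2: Compute augmented objective.
t*f(x) = 6.73*-1.73 = -11.6429
Total = -11.6429 - 6.3252 = -17.9681


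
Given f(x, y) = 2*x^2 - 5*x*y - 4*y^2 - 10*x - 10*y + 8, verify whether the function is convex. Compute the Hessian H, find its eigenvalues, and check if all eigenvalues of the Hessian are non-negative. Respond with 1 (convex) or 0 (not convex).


The Hessian of f(x,y) = 2*x^2 - 5*x*y - 4*y^2 - 10*x - 10*y + 8 is:
H = [[4, -5], [-5, -8]]
Trace = 4 - 8 = -4
Determinant = 4*-8 - (-5)^2 = -57
Discriminant = (-4)^2 - 4*-57 = 244.0
Eigenvalues: lambda_1 = -9.8102, lambda_2 = 5.8102
The function is not convex.

0


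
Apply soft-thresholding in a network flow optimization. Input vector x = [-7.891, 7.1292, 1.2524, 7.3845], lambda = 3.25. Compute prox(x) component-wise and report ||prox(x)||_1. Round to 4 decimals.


Soft-thresholding with lambda = 3.25:
prox(-7.891) = sign(-7.891)*max(|-7.891| - 3.25, 0) = -4.641
prox(7.1292) = sign(7.1292)*max(|7.1292| - 3.25, 0) = 3.8792
prox(1.2524) = sign(1.2524)*max(|1.2524| - 3.25, 0) = 0.0
prox(7.3845) = sign(7.3845)*max(|7.3845| - 3.25, 0) = 4.1345
prox(x) = [-4.641, 3.8792, 0.0, 4.1345]
||prox(x)||_1 = 4.641 + 3.8792 + 0.0 + 4.1345 = 12.6547


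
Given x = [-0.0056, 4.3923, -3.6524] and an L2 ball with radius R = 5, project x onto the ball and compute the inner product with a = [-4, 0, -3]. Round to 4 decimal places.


Step 1: Compute ||x|| (intermediates to 6 decimals).
||x|| = sqrt((-0.0056)^2 + 4.3923^2 + (-3.6524)^2) = 5.712474
Step 2: Project.
Since ||x|| > R, scale = R/||x|| = 5/5.712474 = 0.875278, proj(x) = scale * x
proj(x) = [-0.004902, 3.844484, -3.196865]
Step 3: Dot product.
a^T * proj(x) = -4*(-0.004902) + 0*3.844484 - 3*(-3.196865) = 9.6102


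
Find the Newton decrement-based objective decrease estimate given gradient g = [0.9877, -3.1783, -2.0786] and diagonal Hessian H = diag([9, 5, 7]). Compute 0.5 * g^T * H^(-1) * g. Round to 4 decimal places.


Step 1: H is diagonal, so H^(-1) * g = [0.1097, -0.6357, -0.2969].
Step 2: g^T H^(-1) g = sum_i g_i^2 / H_ii
  = (0.9877)^2/9 + (-3.1783)^2/5 + (-2.0786)^2/7
  = 0.1084 + 2.0203 + 0.6172 = 2.7459
Step 3: Objective decrease = 0.5 * g^T H^(-1) g = 1.373


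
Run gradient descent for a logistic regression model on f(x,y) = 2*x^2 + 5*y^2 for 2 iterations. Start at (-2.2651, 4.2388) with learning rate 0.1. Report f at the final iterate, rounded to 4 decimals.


Gradient descent on f(x,y) = 2*x^2 + 5*y^2.
Starting point: (-2.2651, 4.2388), alpha = 0.1
Step 1: grad_x = 2*2*-2.2651 = -9.0604, grad_y = 2*5*4.2388 = 42.388
  x_1 = -2.2651 - 0.1*-9.0604 = -1.3591
  y_1 = 4.2388 - 0.1*42.388 = 0.0
Step 2: grad_x = 2*2*-1.3591 = -5.4362, grad_y = 2*5*0.0 = 0.0
  x_2 = -1.3591 - 0.1*-5.4362 = -0.8154
  y_2 = 0.0 - 0.1*0.0 = 0.0
f(-0.8154, 0.0) = 2*(-0.8154)^2 + 5*0.0^2 = 1.3299


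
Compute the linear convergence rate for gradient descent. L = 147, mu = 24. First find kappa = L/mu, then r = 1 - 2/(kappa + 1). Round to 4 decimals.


Step 1: Compute the condition number.
kappa = L/mu = 147/24 = 6.125
Step 2: Compute the convergence rate.
r = 1 - 2/(kappa + 1) = 1 - 2*mu/(L + mu) = (L - mu)/(L + mu) = 123/171 = 0.7193


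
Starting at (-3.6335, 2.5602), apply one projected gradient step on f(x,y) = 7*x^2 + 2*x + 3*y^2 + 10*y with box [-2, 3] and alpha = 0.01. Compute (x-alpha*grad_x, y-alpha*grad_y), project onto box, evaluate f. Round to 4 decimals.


Step 1: Compute gradient at (-3.6335, 2.5602).
grad_x = 2*7*-3.6335 + 2 = -48.869
grad_y = 2*3*2.5602 + 10 = 25.3612
Step 2: Gradient step.
x_raw = -3.6335 - 0.01*-48.869 = -3.1448
y_raw = 2.5602 - 0.01*25.3612 = 2.3066
Step 3: Project onto [-2, 3].
x_proj = clip(-3.1448) = -2.0
y_proj = clip(2.3066) = 2.3066
Step 4: Evaluate f.
f(-2.0, 2.3066) = 63.0269


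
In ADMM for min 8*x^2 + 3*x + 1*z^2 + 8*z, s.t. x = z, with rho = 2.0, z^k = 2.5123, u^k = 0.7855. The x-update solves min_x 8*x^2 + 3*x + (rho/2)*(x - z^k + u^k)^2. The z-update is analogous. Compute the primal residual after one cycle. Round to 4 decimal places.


ADMM iteration with rho = 2.0, z^k = 2.5123, u^k = 0.7855
Step 1: x-update.
Minimize 8*x^2 + 3*x + (2.0/2)*(x - 2.5123 + 0.7855)^2
FOC: (2*8 + 2.0)*x = -3 + 2.0*(2.5123 - 0.7855)
x^{k+1} = 0.0252
Step 2: z-update.
Minimize 1*z^2 + 8*z + (2.0/2)*(0.0252 - z + 0.7855)^2
FOC: (2*1 + 2.0)*z = -8 + 2.0*(0.0252 + 0.7855)
z^{k+1} = -1.5947
Step 3: u-update.
u^{k+1} = 0.7855 + 0.0252 + 1.5947 = 2.4054
Step 4: Primal residual = |0.0252 + 1.5947| = 1.6199


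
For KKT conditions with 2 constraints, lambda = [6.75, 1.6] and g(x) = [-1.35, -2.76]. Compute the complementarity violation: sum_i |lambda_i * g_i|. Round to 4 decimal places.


KKT complementary slackness check:
lambda_1 * g_1 = 6.75 * -1.35 = -9.1125
lambda_2 * g_2 = 1.6 * -2.76 = -4.416
Total violation = 9.1125 + 4.416 = 13.5285


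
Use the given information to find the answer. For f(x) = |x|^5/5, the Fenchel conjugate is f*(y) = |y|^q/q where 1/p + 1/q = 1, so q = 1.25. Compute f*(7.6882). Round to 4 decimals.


The conjugate exponent q satisfies 1/p + 1/q = 1.
p = 5, so q = 5/(5 - 1) = 1.25
|y|^q = 7.6882^1.25 = 12.8021
f*(7.6882) = 12.8021 / 1.25 = 10.2417


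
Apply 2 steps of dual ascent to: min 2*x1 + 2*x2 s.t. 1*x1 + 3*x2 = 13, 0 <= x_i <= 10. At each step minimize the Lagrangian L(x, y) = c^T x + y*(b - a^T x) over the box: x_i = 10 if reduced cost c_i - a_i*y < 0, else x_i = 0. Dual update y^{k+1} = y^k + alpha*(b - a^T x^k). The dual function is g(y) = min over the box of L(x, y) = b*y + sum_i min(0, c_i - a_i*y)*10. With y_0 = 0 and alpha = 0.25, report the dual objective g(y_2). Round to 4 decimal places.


Dual ascent for LP: min 2*x1 + 2*x2, 1*x1 + 3*x2 = 13, 0 <= x_i <= 10
Step 1: y^k = 0.0, reduced costs: (2.0, 2.0)
  x^k = (0.0, 0.0), subgradient = b - a^T x = 13.0
  y^{k+1} = 0.0 + 0.25*13.0 = 3.25
Step 2: y^k = 3.25, reduced costs: (-1.25, -7.75)
  x^k = (10.0, 10.0), subgradient = b - a^T x = -27.0
  y^{k+1} = 3.25 + 0.25*-27.0 = -3.5
Dual objective at y_2 = -3.5: reduced costs (5.5, 12.5), box minimizer x = (0.0, 0.0)
g(y_2) = b*y + (c1 - a1*y)*x1 + (c2 - a2*y)*x2 = 13*(-3.5) + 5.5*0.0 + 12.5*0.0 = -45.5 + 0.0 + 0.0 = -45.5


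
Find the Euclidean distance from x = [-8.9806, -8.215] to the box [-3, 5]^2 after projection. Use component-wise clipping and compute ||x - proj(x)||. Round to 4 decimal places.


Project each component onto [-3, 5].
clip(-8.9806) = -3.0, clip(-8.215) = -3.0
Projection = [-3.0, -3.0]
Squared diffs: [35.7676, 27.1962]
Distance = sqrt(62.9638) = 7.935


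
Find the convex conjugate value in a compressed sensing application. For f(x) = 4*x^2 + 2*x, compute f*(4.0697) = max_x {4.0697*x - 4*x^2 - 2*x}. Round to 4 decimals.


f*(y) = sup_x {y*x - a*x^2 - b*x} = sup_x {(y-b)*x - a*x^2}
FOC: (y - b) - 2a*x = 0 => x* = (y - b)/(2a)
x* = (4.0697 - 2)/(2*4) = 0.2587
f*(4.0697) = (y-b)^2/(4a) = (4.0697 - 2)^2/(4*4)
= 4.2837/16 = 0.2677


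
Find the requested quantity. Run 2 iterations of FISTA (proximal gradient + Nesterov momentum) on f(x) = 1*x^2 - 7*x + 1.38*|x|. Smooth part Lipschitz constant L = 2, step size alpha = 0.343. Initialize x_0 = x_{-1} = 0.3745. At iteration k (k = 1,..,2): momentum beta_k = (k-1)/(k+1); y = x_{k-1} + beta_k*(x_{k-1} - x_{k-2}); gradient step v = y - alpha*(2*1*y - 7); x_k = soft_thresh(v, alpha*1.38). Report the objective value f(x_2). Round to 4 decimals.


FISTA on f(x) = 1*x^2 - 7*x + 1.38*|x|
L = 2, alpha = 0.343
Iteration 1: beta = 0.0, y = 0.3745 + 0.0*(0.3745 - 0.3745) = 0.3745
  grad(y) = -6.251, v = y - alpha*grad = 2.5186
  prox(v) = soft_thresh(2.5186, 0.4733) = 2.0453
Iteration 2: beta = 0.3333, y = 2.0453 + 0.3333*(2.0453 - 0.3745) = 2.6022
  grad(y) = -1.7957, v = y - alpha*grad = 3.2181
  prox(v) = soft_thresh(3.2181, 0.4733) = 2.7447
f(x_2) = 1*2.7447^2 - 7*2.7447 + 1.38*|2.7447| = -7.8918


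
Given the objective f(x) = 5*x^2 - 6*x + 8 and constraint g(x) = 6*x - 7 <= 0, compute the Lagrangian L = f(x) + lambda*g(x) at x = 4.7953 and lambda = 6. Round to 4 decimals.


Step 1: Evaluate f(x).
f(4.7953) = 5*4.7953^2 - 6*4.7953 + 8 = 94.2027
Step 2: Evaluate g(x).
g(4.7953) = 6*4.7953 - 7 = 21.7718
Step 3: Compute Lagrangian.
L = 94.2027 + 6*21.7718 = 224.8335


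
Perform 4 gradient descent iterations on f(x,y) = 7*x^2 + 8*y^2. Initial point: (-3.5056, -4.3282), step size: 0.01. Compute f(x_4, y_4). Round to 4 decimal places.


Gradient descent on f(x,y) = 7*x^2 + 8*y^2.
Starting point: (-3.5056, -4.3282), alpha = 0.01
Step 1: grad_x = 2*7*-3.5056 = -49.0784, grad_y = 2*8*-4.3282 = -69.2512
  x_1 = -3.5056 - 0.01*-49.0784 = -3.0148
  y_1 = -4.3282 - 0.01*-69.2512 = -3.6357
Step 2: grad_x = 2*7*-3.0148 = -42.2074, grad_y = 2*8*-3.6357 = -58.171
  x_2 = -3.0148 - 0.01*-42.2074 = -2.5927
  y_2 = -3.6357 - 0.01*-58.171 = -3.054
Step 3: grad_x = 2*7*-2.5927 = -36.2984, grad_y = 2*8*-3.054 = -48.8636
  x_3 = -2.5927 - 0.01*-36.2984 = -2.2298
  y_3 = -3.054 - 0.01*-48.8636 = -2.5653
Step 4: grad_x = 2*7*-2.2298 = -31.2166, grad_y = 2*8*-2.5653 = -41.0455
  x_4 = -2.2298 - 0.01*-31.2166 = -1.9176
  y_4 = -2.5653 - 0.01*-41.0455 = -2.1549
f(-1.9176, -2.1549) = 7*(-1.9176)^2 + 8*(-2.1549)^2 = 62.8884


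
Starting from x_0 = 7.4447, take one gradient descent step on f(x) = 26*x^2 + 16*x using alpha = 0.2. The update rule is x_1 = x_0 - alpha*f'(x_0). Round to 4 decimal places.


We compute the gradient at x_0 and apply the update.
f'(x) = 52*x + 16
f'(7.4447) = 52*7.4447 + 16 = 403.1244
x_1 = 7.4447 - 0.2*403.1244 = -73.1802


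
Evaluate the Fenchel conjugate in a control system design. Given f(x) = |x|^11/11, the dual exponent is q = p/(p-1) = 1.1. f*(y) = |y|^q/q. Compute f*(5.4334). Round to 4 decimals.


The conjugate exponent q satisfies 1/p + 1/q = 1.
p = 11, so q = 11/(11 - 1) = 1.1
|y|^q = 5.4334^1.1 = 6.4354
f*(5.4334) = 6.4354 / 1.1 = 5.8504


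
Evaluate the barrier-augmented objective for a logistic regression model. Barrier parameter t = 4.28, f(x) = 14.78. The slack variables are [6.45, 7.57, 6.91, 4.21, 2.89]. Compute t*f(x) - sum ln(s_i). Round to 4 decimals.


Step 1: Compute log-barrier.
ln values: [1.8641, 2.0242, 1.933, 1.4375, 1.0613]
phi = -(1.8641 + 2.0242 + 1.933 + 1.4375 + 1.0613) = -8.32
Step 2: Compute augmented objective.
t*f(x) = 4.28*14.78 = 63.2584
Total = 63.2584 - 8.32 = 54.9384


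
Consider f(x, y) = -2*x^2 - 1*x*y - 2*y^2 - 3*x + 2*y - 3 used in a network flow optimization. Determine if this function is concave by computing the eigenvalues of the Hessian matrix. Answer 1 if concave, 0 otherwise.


The Hessian of f(x,y) = -2*x^2 - 1*x*y - 2*y^2 - 3*x + 2*y - 3 is:
H = [[-4, -1], [-1, -4]]
Trace = -4 - 4 = -8
Determinant = -4*-4 - (-1)^2 = 15
Discriminant = (-8)^2 - 4*15 = 4.0
Eigenvalues: lambda_1 = -5.0, lambda_2 = -3.0
The function is concave.

1


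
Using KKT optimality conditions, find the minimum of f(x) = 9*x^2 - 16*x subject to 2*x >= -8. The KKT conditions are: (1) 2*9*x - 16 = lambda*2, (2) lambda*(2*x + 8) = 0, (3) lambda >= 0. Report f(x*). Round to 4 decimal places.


Step 1: Try lambda = 0 (constraint inactive).
Stationarity: 2*9*x - 16 = 0
x* = 16/(2*9) = 8/9 = 0.8889 (rounded; the exact value 8/9 is used below)
Check constraint: 2*0.8889 = 1.7778 >= -8 -- satisfied.
Step 2: Compute optimal value.
f(x*) = 9*(8/9)^2 - 16*(8/9) = -7.1111


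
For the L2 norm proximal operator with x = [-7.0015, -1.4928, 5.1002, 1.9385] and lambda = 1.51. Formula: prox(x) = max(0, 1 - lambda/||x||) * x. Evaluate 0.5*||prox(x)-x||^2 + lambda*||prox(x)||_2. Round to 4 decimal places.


Step 1: Compute ||x||.
||x|| = 9.0011
Step 2: Compute scaling factor.
scale = max(0, 1 - 1.51/9.0011) = 0.8322
Step 3: prox(x) = [-5.8269, -1.2424, 4.2446, 1.6133]
||prox(x)|| = 7.4911
Step 4: Proximal objective.
0.5*||prox-x||^2 = 1.1401
lambda*||prox|| = 11.3116
Total = 12.4516


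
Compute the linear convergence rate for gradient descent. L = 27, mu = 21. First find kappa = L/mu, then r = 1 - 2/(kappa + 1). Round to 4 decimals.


Step 1: Compute the condition number.
kappa = L/mu = 27/21 = 1.2857
Step 2: Compute the convergence rate.
r = 1 - 2/(kappa + 1) = 1 - 2*mu/(L + mu) = (L - mu)/(L + mu) = 6/48 = 0.125


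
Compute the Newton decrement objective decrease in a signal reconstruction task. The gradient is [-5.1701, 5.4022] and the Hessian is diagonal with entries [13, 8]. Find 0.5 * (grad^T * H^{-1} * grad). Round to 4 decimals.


Step 1: H is diagonal, so H^(-1) * g = [-0.3977, 0.6753].
Step 2: g^T H^(-1) g = sum_i g_i^2 / H_ii
  = (-5.1701)^2/13 + (5.4022)^2/8
  = 2.0561 + 3.648 = 5.7041
Step 3: Objective decrease = 0.5 * g^T H^(-1) g = 2.8521


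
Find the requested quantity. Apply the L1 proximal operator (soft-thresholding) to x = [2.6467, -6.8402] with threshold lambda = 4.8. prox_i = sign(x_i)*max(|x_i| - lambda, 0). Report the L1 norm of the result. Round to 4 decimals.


Soft-thresholding with lambda = 4.8:
prox(2.6467) = sign(2.6467)*max(|2.6467| - 4.8, 0) = 0.0
prox(-6.8402) = sign(-6.8402)*max(|-6.8402| - 4.8, 0) = -2.0402
prox(x) = [0.0, -2.0402]
||prox(x)||_1 = 0.0 + 2.0402 = 2.0402


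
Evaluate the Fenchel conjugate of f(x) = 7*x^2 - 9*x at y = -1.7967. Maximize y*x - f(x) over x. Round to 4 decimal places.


f*(y) = sup_x {y*x - a*x^2 - b*x} = sup_x {(y-b)*x - a*x^2}
FOC: (y - b) - 2a*x = 0 => x* = (y - b)/(2a)
x* = (-1.7967 + 9)/(2*7) = 0.5145
f*(-1.7967) = (y-b)^2/(4a) = (-1.7967 + 9)^2/(4*7)
= 51.8875/28 = 1.8531


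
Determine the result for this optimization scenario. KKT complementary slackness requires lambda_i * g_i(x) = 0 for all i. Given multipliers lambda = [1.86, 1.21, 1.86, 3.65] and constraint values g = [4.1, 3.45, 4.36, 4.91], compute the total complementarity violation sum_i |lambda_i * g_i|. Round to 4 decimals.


KKT complementary slackness check:
lambda_1 * g_1 = 1.86 * 4.1 = 7.626
lambda_2 * g_2 = 1.21 * 3.45 = 4.1745
lambda_3 * g_3 = 1.86 * 4.36 = 8.1096
lambda_4 * g_4 = 3.65 * 4.91 = 17.9215
Total violation = 7.626 + 4.1745 + 8.1096 + 17.9215 = 37.8316


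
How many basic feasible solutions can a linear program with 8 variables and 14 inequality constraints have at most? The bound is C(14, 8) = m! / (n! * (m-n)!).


Each vertex corresponds to some choice of n active constraints out of m, so the number of vertices is at most C(m, n) = m! / (n!(m-n)!).
m = 14, n = 8
Numerator: 14 * 13 * 12 * 11 * 10 * 9 * 8 * 7
Denominator: 8! = 40320
C(14, 8) = 3003


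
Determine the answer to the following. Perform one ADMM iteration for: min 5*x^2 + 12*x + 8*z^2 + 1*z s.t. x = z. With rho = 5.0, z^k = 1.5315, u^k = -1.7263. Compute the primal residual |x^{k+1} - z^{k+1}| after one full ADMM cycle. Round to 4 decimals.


ADMM iteration with rho = 5.0, z^k = 1.5315, u^k = -1.7263
Step 1: x-update.
Minimize 5*x^2 + 12*x + (5.0/2)*(x - 1.5315 - 1.7263)^2
FOC: (2*5 + 5.0)*x = -12 + 5.0*(1.5315 + 1.7263)
x^{k+1} = 0.2859
Step 2: z-update.
Minimize 8*z^2 + 1*z + (5.0/2)*(0.2859 - z - 1.7263)^2
FOC: (2*8 + 5.0)*z = -1 + 5.0*(0.2859 - 1.7263)
z^{k+1} = -0.3906
Step 3: u-update.
u^{k+1} = -1.7263 + 0.2859 + 0.3906 = -1.0498
Step 4: Primal residual = |0.2859 + 0.3906| = 0.6765


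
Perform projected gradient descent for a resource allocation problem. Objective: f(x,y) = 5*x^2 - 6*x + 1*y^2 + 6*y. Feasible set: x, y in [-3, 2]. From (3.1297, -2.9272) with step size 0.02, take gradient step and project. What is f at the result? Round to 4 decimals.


Step 1: Compute gradient at (3.1297, -2.9272).
grad_x = 2*5*3.1297 - 6 = 25.297
grad_y = 2*1*-2.9272 + 6 = 0.1456
Step 2: Gradient step.
x_raw = 3.1297 - 0.02*25.297 = 2.6238
y_raw = -2.9272 - 0.02*0.1456 = -2.9301
Step 3: Project onto [-3, 2].
x_proj = clip(2.6238) = 2.0
y_proj = clip(-2.9301) = -2.9301
Step 4: Evaluate f.
f(2.0, -2.9301) = -0.9951


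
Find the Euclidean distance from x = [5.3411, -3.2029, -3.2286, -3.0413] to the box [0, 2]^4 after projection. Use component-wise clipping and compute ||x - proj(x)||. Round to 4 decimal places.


Project each component onto [0, 2].
clip(5.3411) = 2.0, clip(-3.2029) = 0.0, clip(-3.2286) = 0.0, clip(-3.0413) = 0.0
Projection = [2.0, 0.0, 0.0, 0.0]
Squared diffs: [11.1629, 10.2586, 10.4239, 9.2495]
Distance = sqrt(41.0949) = 6.4105


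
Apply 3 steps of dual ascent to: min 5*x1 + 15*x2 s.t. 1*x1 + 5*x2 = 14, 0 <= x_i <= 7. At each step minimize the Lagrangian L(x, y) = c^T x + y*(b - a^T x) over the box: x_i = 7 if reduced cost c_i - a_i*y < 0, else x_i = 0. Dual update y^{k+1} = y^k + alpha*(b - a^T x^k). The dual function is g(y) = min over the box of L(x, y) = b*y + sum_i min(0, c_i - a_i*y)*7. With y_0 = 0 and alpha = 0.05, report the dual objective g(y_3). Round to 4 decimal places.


Dual ascent for LP: min 5*x1 + 15*x2, 1*x1 + 5*x2 = 14, 0 <= x_i <= 7
Step 1: y^k = 0.0, reduced costs: (5.0, 15.0)
  x^k = (0.0, 0.0), subgradient = b - a^T x = 14.0
  y^{k+1} = 0.0 + 0.05*14.0 = 0.7
Step 2: y^k = 0.7, reduced costs: (4.3, 11.5)
  x^k = (0.0, 0.0), subgradient = b - a^T x = 14.0
  y^{k+1} = 0.7 + 0.05*14.0 = 1.4
Step 3: y^k = 1.4, reduced costs: (3.6, 8.0)
  x^k = (0.0, 0.0), subgradient = b - a^T x = 14.0
  y^{k+1} = 1.4 + 0.05*14.0 = 2.1
Dual objective at y_3 = 2.1: reduced costs (2.9, 4.5), box minimizer x = (0.0, 0.0)
g(y_3) = b*y + (c1 - a1*y)*x1 + (c2 - a2*y)*x2 = 14*2.1 + 2.9*0.0 + 4.5*0.0 = 29.4 + 0.0 + 0.0 = 29.4


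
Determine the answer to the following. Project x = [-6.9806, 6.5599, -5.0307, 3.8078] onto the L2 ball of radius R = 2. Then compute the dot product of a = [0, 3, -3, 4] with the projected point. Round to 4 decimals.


Step 1: Compute ||x|| (intermediates to 6 decimals).
||x|| = sqrt((-6.9806)^2 + 6.5599^2 + (-5.0307)^2 + 3.8078^2) = 11.470325
Step 2: Project.
Since ||x|| > R, scale = R/||x|| = 2/11.470325 = 0.174363, proj(x) = scale * x
proj(x) = [-1.217158, 1.143804, -0.877168, 0.663939]
Step 3: Dot product.
a^T * proj(x) = 0*(-1.217158) + 3*1.143804 - 3*(-0.877168) + 4*0.663939 = 8.7187


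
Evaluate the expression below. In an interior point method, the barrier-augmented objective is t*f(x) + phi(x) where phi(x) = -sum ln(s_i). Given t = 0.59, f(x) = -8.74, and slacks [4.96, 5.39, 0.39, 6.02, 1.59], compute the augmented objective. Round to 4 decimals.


Step 1: Compute log-barrier.
ln values: [1.6014, 1.6845, -0.9416, 1.7951, 0.4637]
phi = -(1.6014 + 1.6845 - 0.9416 + 1.7951 + 0.4637) = -4.6032
Step 2: Compute augmented objective.
t*f(x) = 0.59*-8.74 = -5.1566
Total = -5.1566 - 4.6032 = -9.7598


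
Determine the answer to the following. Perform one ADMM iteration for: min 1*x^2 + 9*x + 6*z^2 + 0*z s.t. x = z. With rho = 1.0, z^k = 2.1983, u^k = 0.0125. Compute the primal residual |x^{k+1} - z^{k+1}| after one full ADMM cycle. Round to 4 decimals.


ADMM iteration with rho = 1.0, z^k = 2.1983, u^k = 0.0125
Step 1: x-update.
Minimize 1*x^2 + 9*x + (1.0/2)*(x - 2.1983 + 0.0125)^2
FOC: (2*1 + 1.0)*x = -9 + 1.0*(2.1983 - 0.0125)
x^{k+1} = -2.2714
Step 2: z-update.
Minimize 6*z^2 + 0*z + (1.0/2)*(-2.2714 - z + 0.0125)^2
FOC: (2*6 + 1.0)*z = 0 + 1.0*(-2.2714 + 0.0125)
z^{k+1} = -0.1738
Step 3: u-update.
u^{k+1} = 0.0125 - 2.2714 + 0.1738 = -2.0851
Step 4: Primal residual = |-2.2714 + 0.1738| = 2.0976


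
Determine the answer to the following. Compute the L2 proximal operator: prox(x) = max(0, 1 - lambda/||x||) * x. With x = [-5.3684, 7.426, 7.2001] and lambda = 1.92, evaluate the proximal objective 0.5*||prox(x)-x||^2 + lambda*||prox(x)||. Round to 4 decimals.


Step 1: Compute ||x||.
||x|| = 11.6536
Step 2: Compute scaling factor.
scale = max(0, 1 - 1.92/11.6536) = 0.8352
Step 3: prox(x) = [-4.4839, 6.2025, 6.0138]
||prox(x)|| = 9.7336
Step 4: Proximal objective.
0.5*||prox-x||^2 = 1.8432
lambda*||prox|| = 18.6885
Total = 20.5317


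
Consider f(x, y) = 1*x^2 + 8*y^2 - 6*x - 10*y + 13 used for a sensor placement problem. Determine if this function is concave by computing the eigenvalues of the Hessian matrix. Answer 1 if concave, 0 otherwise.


The Hessian of f(x,y) = 1*x^2 + 8*y^2 - 6*x - 10*y + 13 is:
H = [[2, 0], [0, 16]]
Trace = 2 + 16 = 18
Determinant = 2*16 - (0)^2 = 32
Discriminant = (18)^2 - 4*32 = 196.0
Eigenvalues: lambda_1 = 2.0, lambda_2 = 16.0
The function is not concave.

0
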